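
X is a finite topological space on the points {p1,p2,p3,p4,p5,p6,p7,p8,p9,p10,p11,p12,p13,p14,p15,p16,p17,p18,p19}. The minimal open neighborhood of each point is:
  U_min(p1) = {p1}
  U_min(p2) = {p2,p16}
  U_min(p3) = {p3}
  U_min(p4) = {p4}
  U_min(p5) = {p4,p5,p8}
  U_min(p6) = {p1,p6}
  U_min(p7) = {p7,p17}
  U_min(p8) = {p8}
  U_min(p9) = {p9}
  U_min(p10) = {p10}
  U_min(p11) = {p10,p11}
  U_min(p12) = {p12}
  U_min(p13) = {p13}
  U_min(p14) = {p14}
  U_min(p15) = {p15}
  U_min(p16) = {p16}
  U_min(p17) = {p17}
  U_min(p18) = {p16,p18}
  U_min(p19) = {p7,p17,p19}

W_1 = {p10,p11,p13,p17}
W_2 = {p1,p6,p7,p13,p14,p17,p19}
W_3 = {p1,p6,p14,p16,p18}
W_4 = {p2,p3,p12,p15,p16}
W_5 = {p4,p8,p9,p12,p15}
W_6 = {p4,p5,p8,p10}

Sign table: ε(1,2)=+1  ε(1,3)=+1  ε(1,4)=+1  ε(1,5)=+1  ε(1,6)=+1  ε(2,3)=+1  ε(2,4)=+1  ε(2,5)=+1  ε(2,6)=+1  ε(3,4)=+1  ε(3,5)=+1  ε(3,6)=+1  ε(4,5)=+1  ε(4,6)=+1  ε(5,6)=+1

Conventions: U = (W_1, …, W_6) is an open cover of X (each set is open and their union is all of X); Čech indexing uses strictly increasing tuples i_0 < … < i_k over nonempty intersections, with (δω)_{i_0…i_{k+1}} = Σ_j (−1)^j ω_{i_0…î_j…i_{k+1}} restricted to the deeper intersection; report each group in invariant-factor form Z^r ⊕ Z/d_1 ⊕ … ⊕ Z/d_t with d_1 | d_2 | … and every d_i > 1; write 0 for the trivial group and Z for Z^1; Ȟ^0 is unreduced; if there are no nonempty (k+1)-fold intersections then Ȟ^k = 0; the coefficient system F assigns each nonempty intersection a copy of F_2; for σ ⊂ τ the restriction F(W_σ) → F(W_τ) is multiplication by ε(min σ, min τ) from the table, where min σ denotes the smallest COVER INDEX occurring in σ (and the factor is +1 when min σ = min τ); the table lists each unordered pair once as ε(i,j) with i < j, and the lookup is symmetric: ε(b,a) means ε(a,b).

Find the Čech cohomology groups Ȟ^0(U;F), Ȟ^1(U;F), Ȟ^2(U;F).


nonempty intersections:
  W12={p13,p17} W16={p10} W23={p1,p6,p14} W34={p16} W45={p12,p15} W56={p4,p8}
C dims 6,6; δ0: rk_F2 5
Ȟ^0: (6−5)−0=1 ⇒ Z/2
Ȟ^1: (6−0)−5=1 ⇒ Z/2
Ȟ^2: (0−0)−0=0 ⇒ 0

Ȟ^0(U;F) ≅ Z/2, Ȟ^1(U;F) ≅ Z/2 and Ȟ^2(U;F) ≅ 0


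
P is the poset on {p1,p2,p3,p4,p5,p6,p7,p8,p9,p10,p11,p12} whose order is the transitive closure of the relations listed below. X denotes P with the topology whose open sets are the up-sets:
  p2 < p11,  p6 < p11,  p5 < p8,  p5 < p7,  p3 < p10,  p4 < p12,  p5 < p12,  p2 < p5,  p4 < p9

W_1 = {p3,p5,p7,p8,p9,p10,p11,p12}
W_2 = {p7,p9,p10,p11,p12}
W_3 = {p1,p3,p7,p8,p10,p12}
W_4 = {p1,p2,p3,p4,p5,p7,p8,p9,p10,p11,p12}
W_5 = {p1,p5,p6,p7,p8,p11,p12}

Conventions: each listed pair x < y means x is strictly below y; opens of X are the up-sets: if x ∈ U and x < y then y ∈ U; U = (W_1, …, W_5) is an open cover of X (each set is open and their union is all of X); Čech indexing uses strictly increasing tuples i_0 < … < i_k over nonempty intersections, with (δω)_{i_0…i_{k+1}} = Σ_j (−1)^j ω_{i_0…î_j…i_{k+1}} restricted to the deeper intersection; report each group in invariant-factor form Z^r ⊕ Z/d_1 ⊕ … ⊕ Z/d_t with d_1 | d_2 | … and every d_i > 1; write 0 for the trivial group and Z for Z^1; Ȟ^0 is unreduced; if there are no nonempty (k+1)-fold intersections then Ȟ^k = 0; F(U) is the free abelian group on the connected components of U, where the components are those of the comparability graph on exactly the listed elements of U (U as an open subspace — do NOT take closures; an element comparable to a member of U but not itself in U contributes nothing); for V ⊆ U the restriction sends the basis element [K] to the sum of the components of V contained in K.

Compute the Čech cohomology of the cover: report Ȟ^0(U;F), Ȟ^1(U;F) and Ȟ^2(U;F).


nerve simplices:
  W12={p7,p9,p10,p11,p12} W13={p3,p7,p8,p10,p12} W14={p3,p5,p7,p8,p9,p10,p11,p12} W15={p5,p7,p8,p11,p12} W23={p7,p10,p12} W24={p7,p9,p10,p11,p12} W25={p7,p11,p12} W34={p1,p3,p7,p8,p10,p12} W35={p1,p7,p8,p12} W45={p1,p5,p7,p8,p11,p12}
  W123={p7,p10,p12} W124={p7,p9,p10,p11,p12} W125={p7,p11,p12} W134={p3,p7,p8,p10,p12} W135={p7,p8,p12} W145={p5,p7,p8,p11,p12} W234={p7,p10,p12} W235={p7,p12} W245={p7,p11,p12} W345={p1,p7,p8,p12}
  W1234={p7,p10,p12} W1235={p7,p12} W1245={p7,p11,p12} W1345={p7,p8,p12} W2345={p7,p12}
  W12345={p7,p12}
components per intersection:
  W1: {p3,p10} {p5,p7,p8,p12} {p9} {p11}
  W2: {p7} {p9} {p10} {p11} {p12}
  W3: {p1} {p3,p10} {p7} {p8} {p12}
  W4: {p1} {p2,p4,p5,p7,p8,p9,p11,p12} {p3,p10}
  W5: {p1} {p5,p7,p8,p12} {p6,p11}
  W12: {p7} {p9} {p10} {p11} {p12}
  W13: {p3,p10} {p7} {p8} {p12}
  W14: {p3,p10} {p5,p7,p8,p12} {p9} {p11}
  W15: {p5,p7,p8,p12} {p11}
  W23: {p7} {p10} {p12}
  W24: {p7} {p9} {p10} {p11} {p12}
  W25: {p7} {p11} {p12}
  W34: {p1} {p3,p10} {p7} {p8} {p12}
  W35: {p1} {p7} {p8} {p12}
  W45: {p1} {p5,p7,p8,p12} {p11}
  W123: {p7} {p10} {p12}
  W124: {p7} {p9} {p10} {p11} {p12}
  W125: {p7} {p11} {p12}
  W134: {p3,p10} {p7} {p8} {p12}
  W135: {p7} {p8} {p12}
  W145: {p5,p7,p8,p12} {p11}
  W234: {p7} {p10} {p12}
  W235: {p7} {p12}
  W245: {p7} {p11} {p12}
  W345: {p1} {p7} {p8} {p12}
  W1234: {p7} {p10} {p12}
  W1235: {p7} {p12}
  W1245: {p7} {p11} {p12}
  W1345: {p7} {p8} {p12}
  W2345: {p7} {p12}
  W12345: {p7} {p12}
C dims 20,38,32,13; δ0: rk 17, SNF 1^17; δ1: rk 21, SNF 1^21; δ2: rk 11, SNF 1^11
degree 0: 20−17−0 = 3 → Ȟ^0 ≅ Z^3
degree 1: 38−21−17 = 0 → Ȟ^1 ≅ 0
degree 2: 32−11−21 = 0 → Ȟ^2 ≅ 0

Ȟ^0 ≅ Z^3, Ȟ^1 ≅ 0 and Ȟ^2 ≅ 0


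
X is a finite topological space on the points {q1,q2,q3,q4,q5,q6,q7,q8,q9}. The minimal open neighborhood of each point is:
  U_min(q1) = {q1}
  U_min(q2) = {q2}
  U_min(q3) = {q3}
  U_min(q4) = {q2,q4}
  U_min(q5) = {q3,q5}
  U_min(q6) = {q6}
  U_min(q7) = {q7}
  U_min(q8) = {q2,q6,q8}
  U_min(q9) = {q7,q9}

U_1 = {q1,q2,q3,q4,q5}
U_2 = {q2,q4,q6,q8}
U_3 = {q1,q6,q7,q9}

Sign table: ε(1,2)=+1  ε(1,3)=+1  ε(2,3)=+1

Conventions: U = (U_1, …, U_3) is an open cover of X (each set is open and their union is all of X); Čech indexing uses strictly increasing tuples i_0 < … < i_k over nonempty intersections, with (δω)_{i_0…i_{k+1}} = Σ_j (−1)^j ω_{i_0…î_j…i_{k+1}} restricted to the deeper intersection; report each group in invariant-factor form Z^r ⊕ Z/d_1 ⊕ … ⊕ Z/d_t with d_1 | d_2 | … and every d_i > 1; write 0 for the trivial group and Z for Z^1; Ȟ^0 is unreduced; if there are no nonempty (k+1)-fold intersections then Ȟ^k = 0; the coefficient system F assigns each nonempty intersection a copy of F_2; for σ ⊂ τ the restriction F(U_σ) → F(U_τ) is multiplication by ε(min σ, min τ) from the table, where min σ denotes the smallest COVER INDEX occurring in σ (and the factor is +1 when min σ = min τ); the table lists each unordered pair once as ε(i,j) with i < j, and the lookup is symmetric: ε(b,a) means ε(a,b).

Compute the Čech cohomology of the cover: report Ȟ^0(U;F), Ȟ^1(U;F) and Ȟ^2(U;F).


Ȟ^0(U;F) ≅ Z/2,  Ȟ^1(U;F) ≅ Z/2,  Ȟ^2(U;F) ≅ 0

intersection data:
  U12={q2,q4} U13={q1} U23={q6}
C dims 3,3; δ0: rk_F2 2
Ȟ^0 = (3 − 2) − 0 = 1, so Ȟ^0 ≅ Z/2
Ȟ^1 = (3 − 0) − 2 = 1, so Ȟ^1 ≅ Z/2
Ȟ^2 = (0 − 0) − 0 = 0, so Ȟ^2 ≅ 0


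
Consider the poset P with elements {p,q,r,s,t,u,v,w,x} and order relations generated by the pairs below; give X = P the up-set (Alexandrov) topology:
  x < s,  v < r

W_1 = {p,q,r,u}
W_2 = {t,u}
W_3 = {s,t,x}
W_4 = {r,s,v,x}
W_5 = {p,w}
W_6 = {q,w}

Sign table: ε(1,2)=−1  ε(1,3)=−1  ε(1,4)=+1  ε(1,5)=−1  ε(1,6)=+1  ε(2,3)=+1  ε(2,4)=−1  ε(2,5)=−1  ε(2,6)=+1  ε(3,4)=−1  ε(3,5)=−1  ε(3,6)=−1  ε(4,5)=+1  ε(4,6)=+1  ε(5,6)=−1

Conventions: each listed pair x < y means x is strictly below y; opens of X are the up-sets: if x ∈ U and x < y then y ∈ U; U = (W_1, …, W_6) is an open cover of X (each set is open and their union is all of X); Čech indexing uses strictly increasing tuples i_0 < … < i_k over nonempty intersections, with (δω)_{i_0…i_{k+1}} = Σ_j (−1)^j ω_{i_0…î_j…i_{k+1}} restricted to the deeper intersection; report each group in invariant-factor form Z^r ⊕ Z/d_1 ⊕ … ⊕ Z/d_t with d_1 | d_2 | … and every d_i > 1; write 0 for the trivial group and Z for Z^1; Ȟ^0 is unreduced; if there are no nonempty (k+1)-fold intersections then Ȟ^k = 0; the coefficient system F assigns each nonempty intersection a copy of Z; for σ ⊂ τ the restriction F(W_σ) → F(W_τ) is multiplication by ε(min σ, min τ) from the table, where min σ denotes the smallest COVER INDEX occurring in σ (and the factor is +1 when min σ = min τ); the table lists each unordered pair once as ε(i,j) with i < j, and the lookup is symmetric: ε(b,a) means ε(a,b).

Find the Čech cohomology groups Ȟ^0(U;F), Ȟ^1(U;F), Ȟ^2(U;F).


Ȟ^0(U;F) ≅ Z; Ȟ^1(U;F) ≅ Z^2; Ȟ^2(U;F) ≅ 0

nerve simplices:
  W12={u} W14={r} W15={p} W16={q} W23={t} W34={s,x} W56={w}
C dims 6,7; δ0: rk 5, SNF 1^5
degree 0: 6−5−0 = 1 → Ȟ^0 ≅ Z
degree 1: 7−0−5 = 2 → Ȟ^1 ≅ Z^2
degree 2: 0−0−0 = 0 → Ȟ^2 ≅ 0


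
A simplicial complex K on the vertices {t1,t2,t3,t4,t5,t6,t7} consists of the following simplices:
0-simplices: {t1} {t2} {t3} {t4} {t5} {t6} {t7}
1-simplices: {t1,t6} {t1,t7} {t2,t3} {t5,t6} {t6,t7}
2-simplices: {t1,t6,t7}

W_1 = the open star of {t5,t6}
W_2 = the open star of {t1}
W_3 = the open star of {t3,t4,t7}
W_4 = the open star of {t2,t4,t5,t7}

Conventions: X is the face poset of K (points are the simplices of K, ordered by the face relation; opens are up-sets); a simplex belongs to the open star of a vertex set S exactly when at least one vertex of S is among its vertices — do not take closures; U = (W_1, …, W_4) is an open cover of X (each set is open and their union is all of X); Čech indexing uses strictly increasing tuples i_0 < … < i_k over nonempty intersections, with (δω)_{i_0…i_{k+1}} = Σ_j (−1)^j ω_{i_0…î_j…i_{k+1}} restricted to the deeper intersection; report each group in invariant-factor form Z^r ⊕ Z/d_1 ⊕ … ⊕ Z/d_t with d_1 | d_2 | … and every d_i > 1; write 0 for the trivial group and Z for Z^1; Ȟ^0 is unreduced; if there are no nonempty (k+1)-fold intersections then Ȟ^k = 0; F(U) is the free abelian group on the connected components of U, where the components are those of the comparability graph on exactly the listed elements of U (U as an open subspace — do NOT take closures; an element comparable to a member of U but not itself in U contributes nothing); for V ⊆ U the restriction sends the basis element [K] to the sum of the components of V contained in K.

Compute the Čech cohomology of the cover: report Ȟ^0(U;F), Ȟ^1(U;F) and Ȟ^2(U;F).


cover nerve:
  W1={{t5},{t6},{t1,t6},{t5,t6},{t6,t7},{t1,t6,t7}} W2={{t1},{t1,t6},{t1,t7},{t1,t6,t7}} W3={{t3},{t4},{t7},{t1,t7},{t2,t3},{t6,t7},{t1,t6,t7}} W4={{t2},{t4},{t5},{t7},{t1,t7},{t2,t3},{t5,t6},{t6,t7},{t1,t6,t7}}
  W12={{t1,t6},{t1,t6,t7}} W13={{t6,t7},{t1,t6,t7}} W14={{t5},{t5,t6},{t6,t7},{t1,t6,t7}} W23={{t1,t7},{t1,t6,t7}} W24={{t1,t7},{t1,t6,t7}} W34={{t4},{t7},{t1,t7},{t2,t3},{t6,t7},{t1,t6,t7}}
  W123={{t1,t6,t7}} W124={{t1,t6,t7}} W134={{t6,t7},{t1,t6,t7}} W234={{t1,t7},{t1,t6,t7}}
  W1234={{t1,t6,t7}}
components per intersection:
  W1: {{t5},{t6},{t1,t6},{t5,t6},{t6,t7},{t1,t6,t7}}
  W2: {{t1},{t1,t6},{t1,t7},{t1,t6,t7}}
  W3: {{t3},{t2,t3}} {{t4}} {{t7},{t1,t7},{t6,t7},{t1,t6,t7}}
  W4: {{t2},{t2,t3}} {{t4}} {{t5},{t5,t6}} {{t7},{t1,t7},{t6,t7},{t1,t6,t7}}
  W12: {{t1,t6},{t1,t6,t7}}
  W13: {{t6,t7},{t1,t6,t7}}
  W14: {{t5},{t5,t6}} {{t6,t7},{t1,t6,t7}}
  W23: {{t1,t7},{t1,t6,t7}}
  W24: {{t1,t7},{t1,t6,t7}}
  W34: {{t4}} {{t7},{t1,t7},{t6,t7},{t1,t6,t7}} {{t2,t3}}
  W123: {{t1,t6,t7}}
  W124: {{t1,t6,t7}}
  W134: {{t6,t7},{t1,t6,t7}}
  W234: {{t1,t7},{t1,t6,t7}}
  W1234: {{t1,t6,t7}}
C dims 9,9,4,1; δ0: rk 6, SNF 1^6; δ1: rk 3, SNF 1^3; δ2: rk 1, SNF 1^1
Ȟ^0: (9−6)−0=3 ⇒ Z^3
Ȟ^1: (9−3)−6=0 ⇒ 0
Ȟ^2: (4−1)−3=0 ⇒ 0

Ȟ^0 ≅ Z^3,  Ȟ^1 ≅ 0,  Ȟ^2 ≅ 0


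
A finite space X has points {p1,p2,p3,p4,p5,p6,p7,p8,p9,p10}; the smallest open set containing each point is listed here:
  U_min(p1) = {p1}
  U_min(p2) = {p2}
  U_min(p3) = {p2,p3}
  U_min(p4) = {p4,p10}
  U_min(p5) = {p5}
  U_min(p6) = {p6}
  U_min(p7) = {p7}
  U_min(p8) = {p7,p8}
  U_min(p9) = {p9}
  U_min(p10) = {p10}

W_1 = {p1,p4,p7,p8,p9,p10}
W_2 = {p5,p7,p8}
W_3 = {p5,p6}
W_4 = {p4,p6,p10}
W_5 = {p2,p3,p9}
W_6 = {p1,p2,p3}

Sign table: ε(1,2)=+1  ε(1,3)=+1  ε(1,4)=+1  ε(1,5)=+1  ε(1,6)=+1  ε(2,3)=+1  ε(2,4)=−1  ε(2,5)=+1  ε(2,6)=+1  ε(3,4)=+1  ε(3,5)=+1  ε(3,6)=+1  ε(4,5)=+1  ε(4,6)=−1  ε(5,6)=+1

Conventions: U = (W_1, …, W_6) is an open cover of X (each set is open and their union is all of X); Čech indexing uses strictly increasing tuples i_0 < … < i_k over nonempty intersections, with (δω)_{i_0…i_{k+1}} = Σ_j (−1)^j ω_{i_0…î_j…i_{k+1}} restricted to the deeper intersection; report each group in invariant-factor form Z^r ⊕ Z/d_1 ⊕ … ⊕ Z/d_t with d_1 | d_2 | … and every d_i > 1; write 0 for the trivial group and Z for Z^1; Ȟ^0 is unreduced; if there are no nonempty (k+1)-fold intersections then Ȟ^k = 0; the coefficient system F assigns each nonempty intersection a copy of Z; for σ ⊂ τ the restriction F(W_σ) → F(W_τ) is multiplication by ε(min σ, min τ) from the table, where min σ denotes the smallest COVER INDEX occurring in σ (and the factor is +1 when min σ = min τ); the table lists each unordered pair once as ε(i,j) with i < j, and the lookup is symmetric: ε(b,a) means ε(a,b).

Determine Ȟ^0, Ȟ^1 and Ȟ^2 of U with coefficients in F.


Ȟ^0(U;F) ≅ Z, Ȟ^1(U;F) ≅ Z^2, Ȟ^2(U;F) ≅ 0

nerve of the cover:
  W12={p7,p8} W14={p4,p10} W15={p9} W16={p1} W23={p5} W34={p6} W56={p2,p3}
C dims 6,7; δ0: rk 5, SNF 1^5
Ȟ^0 = (6 − 5) − 0 = 1, so Ȟ^0 ≅ Z
Ȟ^1 = (7 − 0) − 5 = 2, so Ȟ^1 ≅ Z^2
Ȟ^2 = (0 − 0) − 0 = 0, so Ȟ^2 ≅ 0


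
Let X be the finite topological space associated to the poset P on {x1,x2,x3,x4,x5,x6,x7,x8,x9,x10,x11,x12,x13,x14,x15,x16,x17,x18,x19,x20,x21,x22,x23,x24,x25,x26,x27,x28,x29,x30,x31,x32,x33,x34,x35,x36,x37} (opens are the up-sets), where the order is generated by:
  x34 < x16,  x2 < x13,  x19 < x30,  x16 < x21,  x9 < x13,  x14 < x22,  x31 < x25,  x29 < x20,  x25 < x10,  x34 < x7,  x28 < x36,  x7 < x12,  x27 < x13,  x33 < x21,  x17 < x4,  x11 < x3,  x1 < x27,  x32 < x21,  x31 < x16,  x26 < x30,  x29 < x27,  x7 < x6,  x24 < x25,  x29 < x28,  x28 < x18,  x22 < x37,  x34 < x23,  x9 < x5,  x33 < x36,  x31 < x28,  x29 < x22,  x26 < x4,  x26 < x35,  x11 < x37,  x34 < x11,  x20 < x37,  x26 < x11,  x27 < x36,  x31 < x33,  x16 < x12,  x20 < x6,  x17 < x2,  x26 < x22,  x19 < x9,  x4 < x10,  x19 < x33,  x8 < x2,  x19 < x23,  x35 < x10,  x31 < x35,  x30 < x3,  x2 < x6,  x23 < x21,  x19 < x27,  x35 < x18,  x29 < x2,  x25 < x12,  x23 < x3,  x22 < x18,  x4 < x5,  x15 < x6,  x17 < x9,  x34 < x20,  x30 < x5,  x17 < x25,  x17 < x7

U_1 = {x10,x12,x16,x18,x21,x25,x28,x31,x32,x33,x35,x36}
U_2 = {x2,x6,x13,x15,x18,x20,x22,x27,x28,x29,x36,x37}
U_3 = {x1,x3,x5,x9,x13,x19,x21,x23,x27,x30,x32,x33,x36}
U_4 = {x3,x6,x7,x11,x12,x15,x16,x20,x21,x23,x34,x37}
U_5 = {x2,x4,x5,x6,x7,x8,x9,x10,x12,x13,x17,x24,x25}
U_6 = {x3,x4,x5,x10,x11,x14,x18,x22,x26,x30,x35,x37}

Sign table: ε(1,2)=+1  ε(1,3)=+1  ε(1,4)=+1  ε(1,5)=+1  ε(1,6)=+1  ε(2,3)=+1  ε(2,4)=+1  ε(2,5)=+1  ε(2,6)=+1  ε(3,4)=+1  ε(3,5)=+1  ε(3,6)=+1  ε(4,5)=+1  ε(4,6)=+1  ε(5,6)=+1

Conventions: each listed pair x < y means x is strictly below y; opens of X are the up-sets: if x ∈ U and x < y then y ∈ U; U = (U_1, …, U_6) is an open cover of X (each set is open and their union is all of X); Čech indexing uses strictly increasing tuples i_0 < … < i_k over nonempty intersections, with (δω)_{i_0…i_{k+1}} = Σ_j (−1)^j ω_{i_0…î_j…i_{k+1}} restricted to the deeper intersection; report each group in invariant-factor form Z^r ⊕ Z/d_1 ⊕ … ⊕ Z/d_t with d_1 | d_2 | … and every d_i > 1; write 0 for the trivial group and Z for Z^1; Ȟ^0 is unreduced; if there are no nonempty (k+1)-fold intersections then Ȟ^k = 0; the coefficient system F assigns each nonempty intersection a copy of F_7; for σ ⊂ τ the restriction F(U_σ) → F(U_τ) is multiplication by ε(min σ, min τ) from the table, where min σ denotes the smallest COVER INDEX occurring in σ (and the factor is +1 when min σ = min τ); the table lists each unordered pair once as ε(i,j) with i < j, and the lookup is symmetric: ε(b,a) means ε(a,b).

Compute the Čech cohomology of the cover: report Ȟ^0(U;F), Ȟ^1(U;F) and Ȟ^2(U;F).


nerve of the cover:
  U12={x18,x28,x36} U13={x21,x32,x33,x36} U14={x12,x16,x21} U15={x10,x12,x25} U16={x10,x18,x35} U23={x13,x27,x36} U24={x6,x15,x20,x37} U25={x2,x6,x13} U26={x18,x22,x37} U34={x3,x21,x23} U35={x5,x9,x13} U36={x3,x5,x30} U45={x6,x7,x12} U46={x3,x11,x37} U56={x4,x5,x10}
  U123={x36} U126={x18} U134={x21} U145={x12} U156={x10} U235={x13} U245={x6} U246={x37} U346={x3} U356={x5}
C dims 6,15,10; δ0: rk_F7 5; δ1: rk_F7 10
Ȟ^0 = (6 − 5) − 0 = 1, so Ȟ^0 ≅ Z/7
Ȟ^1 = (15 − 10) − 5 = 0, so Ȟ^1 ≅ 0
Ȟ^2 = (10 − 0) − 10 = 0, so Ȟ^2 ≅ 0

Ȟ^0(U;F) ≅ Z/7; Ȟ^1(U;F) ≅ 0; Ȟ^2(U;F) ≅ 0


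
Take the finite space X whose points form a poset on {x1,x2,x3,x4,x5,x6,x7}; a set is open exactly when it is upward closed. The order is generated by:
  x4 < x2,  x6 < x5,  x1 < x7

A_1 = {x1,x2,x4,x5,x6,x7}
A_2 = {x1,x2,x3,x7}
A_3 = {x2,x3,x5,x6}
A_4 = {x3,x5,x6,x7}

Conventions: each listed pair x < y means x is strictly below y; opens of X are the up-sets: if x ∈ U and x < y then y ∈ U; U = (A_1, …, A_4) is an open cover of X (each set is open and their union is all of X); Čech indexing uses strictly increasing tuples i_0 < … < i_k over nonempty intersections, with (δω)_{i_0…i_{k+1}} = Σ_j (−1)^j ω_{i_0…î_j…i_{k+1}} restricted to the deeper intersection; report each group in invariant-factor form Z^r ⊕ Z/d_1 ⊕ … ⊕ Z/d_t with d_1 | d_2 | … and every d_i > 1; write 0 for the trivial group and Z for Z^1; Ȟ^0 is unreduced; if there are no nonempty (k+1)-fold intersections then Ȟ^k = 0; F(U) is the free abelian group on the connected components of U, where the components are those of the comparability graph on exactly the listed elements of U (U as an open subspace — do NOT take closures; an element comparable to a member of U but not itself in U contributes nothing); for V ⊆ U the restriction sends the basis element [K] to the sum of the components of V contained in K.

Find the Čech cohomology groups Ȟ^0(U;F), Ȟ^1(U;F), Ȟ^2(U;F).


Ȟ^0(U;F) ≅ Z^4; Ȟ^1(U;F) ≅ 0; Ȟ^2(U;F) ≅ 0

nonempty intersections:
  A12={x1,x2,x7} A13={x2,x5,x6} A14={x5,x6,x7} A23={x2,x3} A24={x3,x7} A34={x3,x5,x6}
  A123={x2} A124={x7} A134={x5,x6} A234={x3}
components per intersection:
  A1: {x1,x7} {x2,x4} {x5,x6}
  A2: {x1,x7} {x2} {x3}
  A3: {x2} {x3} {x5,x6}
  A4: {x3} {x5,x6} {x7}
  A12: {x1,x7} {x2}
  A13: {x2} {x5,x6}
  A14: {x5,x6} {x7}
  A23: {x2} {x3}
  A24: {x3} {x7}
  A34: {x3} {x5,x6}
  A123: {x2}
  A124: {x7}
  A134: {x5,x6}
  A234: {x3}
C dims 12,12,4; δ0: rk 8, SNF 1^8; δ1: rk 4, SNF 1^4
Ȟ^0: (12−8)−0=4 ⇒ Z^4
Ȟ^1: (12−4)−8=0 ⇒ 0
Ȟ^2: (4−0)−4=0 ⇒ 0


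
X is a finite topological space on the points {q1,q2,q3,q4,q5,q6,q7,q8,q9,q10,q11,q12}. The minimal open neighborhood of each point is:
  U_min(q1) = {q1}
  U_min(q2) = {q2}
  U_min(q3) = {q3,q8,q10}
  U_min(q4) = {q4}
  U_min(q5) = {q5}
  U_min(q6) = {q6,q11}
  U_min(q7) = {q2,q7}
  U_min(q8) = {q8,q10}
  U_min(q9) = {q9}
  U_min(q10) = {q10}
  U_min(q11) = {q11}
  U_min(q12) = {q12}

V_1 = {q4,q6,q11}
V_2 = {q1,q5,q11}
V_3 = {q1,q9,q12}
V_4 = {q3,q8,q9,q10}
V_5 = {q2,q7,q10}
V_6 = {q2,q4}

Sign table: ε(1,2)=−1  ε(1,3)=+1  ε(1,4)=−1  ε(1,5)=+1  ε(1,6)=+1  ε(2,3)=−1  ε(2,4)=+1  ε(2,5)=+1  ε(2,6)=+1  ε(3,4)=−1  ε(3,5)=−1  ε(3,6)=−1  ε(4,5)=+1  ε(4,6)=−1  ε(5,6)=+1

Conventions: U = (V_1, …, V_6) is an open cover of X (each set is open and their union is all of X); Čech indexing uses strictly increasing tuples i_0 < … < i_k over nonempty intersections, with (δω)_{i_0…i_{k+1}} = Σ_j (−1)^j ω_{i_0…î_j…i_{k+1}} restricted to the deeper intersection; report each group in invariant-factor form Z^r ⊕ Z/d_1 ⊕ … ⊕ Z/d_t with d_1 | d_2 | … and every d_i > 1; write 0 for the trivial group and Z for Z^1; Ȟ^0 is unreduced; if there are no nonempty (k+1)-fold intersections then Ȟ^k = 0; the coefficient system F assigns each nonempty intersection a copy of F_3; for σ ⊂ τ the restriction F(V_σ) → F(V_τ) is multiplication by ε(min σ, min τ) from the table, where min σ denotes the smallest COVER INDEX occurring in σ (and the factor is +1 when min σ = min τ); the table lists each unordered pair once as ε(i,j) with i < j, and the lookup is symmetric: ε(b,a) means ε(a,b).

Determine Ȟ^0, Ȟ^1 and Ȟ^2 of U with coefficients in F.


Ȟ^0 = 0; Ȟ^1 = 0; Ȟ^2 = 0

nonempty overlaps:
  V12={q11} V16={q4} V23={q1} V34={q9} V45={q10} V56={q2}
C dims 6,6; δ0: rk_F3 6
degree 0: 6−6−0 = 0 → Ȟ^0 ≅ 0
degree 1: 6−0−6 = 0 → Ȟ^1 ≅ 0
degree 2: 0−0−0 = 0 → Ȟ^2 ≅ 0


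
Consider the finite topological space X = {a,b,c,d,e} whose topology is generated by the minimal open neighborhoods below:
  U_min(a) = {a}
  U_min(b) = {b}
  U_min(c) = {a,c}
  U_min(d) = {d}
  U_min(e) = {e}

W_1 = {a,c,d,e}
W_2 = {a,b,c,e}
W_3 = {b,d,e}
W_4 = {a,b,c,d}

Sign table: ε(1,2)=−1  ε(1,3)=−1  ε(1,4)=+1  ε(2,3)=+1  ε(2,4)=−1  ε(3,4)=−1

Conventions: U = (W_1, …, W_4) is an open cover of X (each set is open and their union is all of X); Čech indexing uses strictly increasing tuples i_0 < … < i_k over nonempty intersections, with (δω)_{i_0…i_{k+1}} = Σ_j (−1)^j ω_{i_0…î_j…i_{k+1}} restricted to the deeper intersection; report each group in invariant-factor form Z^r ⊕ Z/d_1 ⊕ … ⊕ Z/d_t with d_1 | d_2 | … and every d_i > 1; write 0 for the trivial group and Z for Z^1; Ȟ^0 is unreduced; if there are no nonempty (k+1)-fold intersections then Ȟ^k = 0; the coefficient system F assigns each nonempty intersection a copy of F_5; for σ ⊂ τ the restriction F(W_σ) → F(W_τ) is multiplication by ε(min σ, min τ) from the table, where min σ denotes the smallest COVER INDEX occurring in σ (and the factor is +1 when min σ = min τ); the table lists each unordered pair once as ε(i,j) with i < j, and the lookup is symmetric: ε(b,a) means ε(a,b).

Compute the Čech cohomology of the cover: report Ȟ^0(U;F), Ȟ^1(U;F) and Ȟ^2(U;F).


Ȟ^0 = Z/5,  Ȟ^1 = 0,  Ȟ^2 = Z/5

intersection data:
  W12={a,c,e} W13={d,e} W14={a,c,d} W23={b,e} W24={a,b,c} W34={b,d}
  W123={e} W124={a,c} W134={d} W234={b}
C dims 4,6,4; δ0: rk_F5 3; δ1: rk_F5 3
Ȟ^0 = (4 − 3) − 0 = 1, so Ȟ^0 ≅ Z/5
Ȟ^1 = (6 − 3) − 3 = 0, so Ȟ^1 ≅ 0
Ȟ^2 = (4 − 0) − 3 = 1, so Ȟ^2 ≅ Z/5


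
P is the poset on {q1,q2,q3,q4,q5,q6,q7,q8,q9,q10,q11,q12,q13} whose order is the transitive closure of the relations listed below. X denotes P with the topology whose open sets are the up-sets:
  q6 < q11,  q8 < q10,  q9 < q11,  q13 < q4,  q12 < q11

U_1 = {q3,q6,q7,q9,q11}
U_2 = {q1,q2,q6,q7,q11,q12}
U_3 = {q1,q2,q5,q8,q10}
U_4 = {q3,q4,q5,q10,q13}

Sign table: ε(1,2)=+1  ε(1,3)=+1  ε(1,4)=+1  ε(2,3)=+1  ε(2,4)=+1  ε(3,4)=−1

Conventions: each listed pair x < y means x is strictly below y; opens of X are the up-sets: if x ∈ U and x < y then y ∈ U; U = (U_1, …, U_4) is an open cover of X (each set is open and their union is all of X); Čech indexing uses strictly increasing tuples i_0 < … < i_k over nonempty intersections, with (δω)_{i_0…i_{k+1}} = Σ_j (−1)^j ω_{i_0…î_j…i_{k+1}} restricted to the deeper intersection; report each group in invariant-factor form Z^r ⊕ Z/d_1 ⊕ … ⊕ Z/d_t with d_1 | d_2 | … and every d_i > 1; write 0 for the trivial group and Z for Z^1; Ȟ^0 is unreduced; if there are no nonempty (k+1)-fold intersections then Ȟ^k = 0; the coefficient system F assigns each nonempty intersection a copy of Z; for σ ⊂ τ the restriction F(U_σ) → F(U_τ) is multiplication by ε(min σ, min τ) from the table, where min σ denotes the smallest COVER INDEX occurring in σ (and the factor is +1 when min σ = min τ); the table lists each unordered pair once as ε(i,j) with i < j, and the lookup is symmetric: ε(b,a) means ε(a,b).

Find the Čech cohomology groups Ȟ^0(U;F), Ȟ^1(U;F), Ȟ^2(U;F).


Ȟ^0 = 0, Ȟ^1 = Z/2 and Ȟ^2 = 0

nerve simplices:
  U12={q6,q7,q11} U14={q3} U23={q1,q2} U34={q5,q10}
C dims 4,4; δ0: rk 4, SNF 1^3·2
degree 0: 4−4−0 = 0 → Ȟ^0 ≅ 0
degree 1: 4−0−4 = 0 plus torsion [2] → Ȟ^1 ≅ Z/2
degree 2: 0−0−0 = 0 → Ȟ^2 ≅ 0


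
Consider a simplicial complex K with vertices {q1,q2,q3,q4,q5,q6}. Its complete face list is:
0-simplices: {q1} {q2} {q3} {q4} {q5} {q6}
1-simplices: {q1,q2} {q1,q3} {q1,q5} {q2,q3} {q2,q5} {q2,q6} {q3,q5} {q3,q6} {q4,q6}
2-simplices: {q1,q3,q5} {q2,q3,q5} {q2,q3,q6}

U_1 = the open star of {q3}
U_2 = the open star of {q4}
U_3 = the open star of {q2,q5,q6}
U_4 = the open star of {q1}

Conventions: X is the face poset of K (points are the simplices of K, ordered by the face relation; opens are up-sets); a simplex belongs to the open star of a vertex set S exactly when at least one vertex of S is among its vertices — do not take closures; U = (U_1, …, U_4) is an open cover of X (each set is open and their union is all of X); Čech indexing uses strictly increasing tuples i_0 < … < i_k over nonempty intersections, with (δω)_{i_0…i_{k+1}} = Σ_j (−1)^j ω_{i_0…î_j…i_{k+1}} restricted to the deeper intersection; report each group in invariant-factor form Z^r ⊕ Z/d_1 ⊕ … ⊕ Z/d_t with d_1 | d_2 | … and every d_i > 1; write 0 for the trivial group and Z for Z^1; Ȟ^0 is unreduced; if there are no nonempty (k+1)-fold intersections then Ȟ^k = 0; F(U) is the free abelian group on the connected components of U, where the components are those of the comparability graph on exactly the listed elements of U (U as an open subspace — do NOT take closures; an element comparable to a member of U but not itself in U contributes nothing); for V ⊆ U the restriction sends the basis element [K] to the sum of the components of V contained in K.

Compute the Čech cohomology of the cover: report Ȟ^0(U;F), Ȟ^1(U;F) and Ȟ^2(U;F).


cover nerve:
  U1={{q3},{q1,q3},{q2,q3},{q3,q5},{q3,q6},{q1,q3,q5},{q2,q3,q5},{q2,q3,q6}} U2={{q4},{q4,q6}} U3={{q2},{q5},{q6},{q1,q2},{q1,q5},{q2,q3},{q2,q5},{q2,q6},{q3,q5},{q3,q6},{q4,q6},{q1,q3,q5},{q2,q3,q5},{q2,q3,q6}} U4={{q1},{q1,q2},{q1,q3},{q1,q5},{q1,q3,q5}}
  U13={{q2,q3},{q3,q5},{q3,q6},{q1,q3,q5},{q2,q3,q5},{q2,q3,q6}} U14={{q1,q3},{q1,q3,q5}} U23={{q4,q6}} U34={{q1,q2},{q1,q5},{q1,q3,q5}}
  U134={{q1,q3,q5}}
components per intersection:
  U1: {{q3},{q1,q3},{q2,q3},{q3,q5},{q3,q6},{q1,q3,q5},{q2,q3,q5},{q2,q3,q6}}
  U2: {{q4},{q4,q6}}
  U3: {{q2},{q5},{q6},{q1,q2},{q1,q5},{q2,q3},{q2,q5},{q2,q6},{q3,q5},{q3,q6},{q4,q6},{q1,q3,q5},{q2,q3,q5},{q2,q3,q6}}
  U4: {{q1},{q1,q2},{q1,q3},{q1,q5},{q1,q3,q5}}
  U13: {{q2,q3},{q3,q5},{q3,q6},{q1,q3,q5},{q2,q3,q5},{q2,q3,q6}}
  U14: {{q1,q3},{q1,q3,q5}}
  U23: {{q4,q6}}
  U34: {{q1,q2}} {{q1,q5},{q1,q3,q5}}
  U134: {{q1,q3,q5}}
C dims 4,5,1; δ0: rk 3, SNF 1^3; δ1: rk 1, SNF 1^1
Ȟ^0: (4−3)−0=1 ⇒ Z
Ȟ^1: (5−1)−3=1 ⇒ Z
Ȟ^2: (1−0)−1=0 ⇒ 0

Ȟ^0 = Z, Ȟ^1 = Z, Ȟ^2 = 0


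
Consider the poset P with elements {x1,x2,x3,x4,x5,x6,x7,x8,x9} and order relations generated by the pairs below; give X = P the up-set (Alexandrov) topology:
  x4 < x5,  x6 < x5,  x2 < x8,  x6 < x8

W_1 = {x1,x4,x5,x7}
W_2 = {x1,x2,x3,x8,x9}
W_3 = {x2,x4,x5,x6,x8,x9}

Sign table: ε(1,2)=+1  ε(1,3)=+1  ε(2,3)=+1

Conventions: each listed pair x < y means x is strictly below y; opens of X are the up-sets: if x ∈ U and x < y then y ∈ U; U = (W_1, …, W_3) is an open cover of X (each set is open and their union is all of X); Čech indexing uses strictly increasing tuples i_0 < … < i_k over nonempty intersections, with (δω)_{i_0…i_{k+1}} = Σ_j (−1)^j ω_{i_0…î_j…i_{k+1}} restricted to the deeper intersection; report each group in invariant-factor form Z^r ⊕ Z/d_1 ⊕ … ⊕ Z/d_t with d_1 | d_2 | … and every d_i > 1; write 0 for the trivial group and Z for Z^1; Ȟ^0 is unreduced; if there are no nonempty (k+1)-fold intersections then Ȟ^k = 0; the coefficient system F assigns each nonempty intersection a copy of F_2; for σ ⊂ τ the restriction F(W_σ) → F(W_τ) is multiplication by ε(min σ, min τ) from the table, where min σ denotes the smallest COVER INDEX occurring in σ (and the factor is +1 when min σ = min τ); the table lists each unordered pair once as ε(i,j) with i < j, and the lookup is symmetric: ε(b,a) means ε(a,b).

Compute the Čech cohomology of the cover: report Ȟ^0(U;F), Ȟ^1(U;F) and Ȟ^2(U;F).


intersection data:
  W12={x1} W13={x4,x5} W23={x2,x8,x9}
C dims 3,3; δ0: rk_F2 2
Ȟ^0 = (3 − 2) − 0 = 1, so Ȟ^0 ≅ Z/2
Ȟ^1 = (3 − 0) − 2 = 1, so Ȟ^1 ≅ Z/2
Ȟ^2 = (0 − 0) − 0 = 0, so Ȟ^2 ≅ 0

Ȟ^0(U;F) ≅ Z/2, Ȟ^1(U;F) ≅ Z/2 and Ȟ^2(U;F) ≅ 0


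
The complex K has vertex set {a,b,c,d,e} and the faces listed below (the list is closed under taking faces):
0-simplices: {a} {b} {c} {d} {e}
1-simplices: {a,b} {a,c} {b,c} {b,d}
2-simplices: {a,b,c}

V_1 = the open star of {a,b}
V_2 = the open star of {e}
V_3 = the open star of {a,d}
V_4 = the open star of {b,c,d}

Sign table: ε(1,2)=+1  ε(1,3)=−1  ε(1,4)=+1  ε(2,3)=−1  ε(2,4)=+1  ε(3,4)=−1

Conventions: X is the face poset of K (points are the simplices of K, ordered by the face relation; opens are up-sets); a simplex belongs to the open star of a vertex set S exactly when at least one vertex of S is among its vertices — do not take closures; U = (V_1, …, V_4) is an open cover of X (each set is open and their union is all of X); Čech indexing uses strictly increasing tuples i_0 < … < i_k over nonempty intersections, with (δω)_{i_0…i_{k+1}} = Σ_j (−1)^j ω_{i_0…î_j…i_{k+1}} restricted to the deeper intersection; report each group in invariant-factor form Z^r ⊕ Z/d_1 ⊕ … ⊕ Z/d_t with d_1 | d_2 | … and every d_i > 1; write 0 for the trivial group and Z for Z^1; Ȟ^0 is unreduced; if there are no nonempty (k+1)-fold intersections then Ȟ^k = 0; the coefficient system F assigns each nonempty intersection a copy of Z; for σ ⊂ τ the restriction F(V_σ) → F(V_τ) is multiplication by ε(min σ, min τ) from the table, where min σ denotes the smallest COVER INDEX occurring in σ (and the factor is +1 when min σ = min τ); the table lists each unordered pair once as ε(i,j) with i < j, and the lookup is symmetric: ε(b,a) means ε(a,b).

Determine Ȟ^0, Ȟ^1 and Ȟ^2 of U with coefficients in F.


nerve of the cover:
  V1={{a},{b},{a,b},{a,c},{b,c},{b,d},{a,b,c}} V2={{e}} V3={{a},{d},{a,b},{a,c},{b,d},{a,b,c}} V4={{b},{c},{d},{a,b},{a,c},{b,c},{b,d},{a,b,c}}
  V13={{a},{a,b},{a,c},{b,d},{a,b,c}} V14={{b},{a,b},{a,c},{b,c},{b,d},{a,b,c}} V34={{d},{a,b},{a,c},{b,d},{a,b,c}}
  V134={{a,b},{a,c},{b,d},{a,b,c}}
C dims 4,3,1; δ0: rk 2, SNF 1^2; δ1: rk 1, SNF 1^1
Ȟ^0 = (4 − 2) − 0 = 2, so Ȟ^0 ≅ Z^2
Ȟ^1 = (3 − 1) − 2 = 0, so Ȟ^1 ≅ 0
Ȟ^2 = (1 − 0) − 1 = 0, so Ȟ^2 ≅ 0

Ȟ^0 ≅ Z^2, Ȟ^1 ≅ 0, Ȟ^2 ≅ 0


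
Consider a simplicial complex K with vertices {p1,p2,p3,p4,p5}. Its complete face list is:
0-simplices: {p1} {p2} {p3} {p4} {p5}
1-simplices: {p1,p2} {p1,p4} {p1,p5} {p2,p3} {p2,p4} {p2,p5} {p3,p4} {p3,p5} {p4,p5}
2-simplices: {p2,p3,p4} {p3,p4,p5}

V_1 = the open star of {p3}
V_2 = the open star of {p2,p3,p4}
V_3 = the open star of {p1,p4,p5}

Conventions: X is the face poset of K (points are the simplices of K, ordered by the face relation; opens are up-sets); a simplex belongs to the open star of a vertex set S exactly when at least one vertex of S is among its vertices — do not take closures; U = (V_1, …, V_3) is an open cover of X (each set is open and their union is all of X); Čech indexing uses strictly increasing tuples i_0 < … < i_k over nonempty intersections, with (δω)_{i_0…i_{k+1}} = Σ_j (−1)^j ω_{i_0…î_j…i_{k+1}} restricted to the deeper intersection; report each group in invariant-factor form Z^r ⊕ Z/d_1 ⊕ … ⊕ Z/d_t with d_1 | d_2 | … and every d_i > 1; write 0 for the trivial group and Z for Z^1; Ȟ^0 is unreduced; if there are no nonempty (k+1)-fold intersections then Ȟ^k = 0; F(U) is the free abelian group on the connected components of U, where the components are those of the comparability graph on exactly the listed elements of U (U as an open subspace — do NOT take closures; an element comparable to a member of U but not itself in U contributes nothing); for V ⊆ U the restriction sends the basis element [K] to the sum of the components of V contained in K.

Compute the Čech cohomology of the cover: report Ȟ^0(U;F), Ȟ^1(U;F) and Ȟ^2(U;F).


nerve simplices:
  V1={{p3},{p2,p3},{p3,p4},{p3,p5},{p2,p3,p4},{p3,p4,p5}} V2={{p2},{p3},{p4},{p1,p2},{p1,p4},{p2,p3},{p2,p4},{p2,p5},{p3,p4},{p3,p5},{p4,p5},{p2,p3,p4},{p3,p4,p5}} V3={{p1},{p4},{p5},{p1,p2},{p1,p4},{p1,p5},{p2,p4},{p2,p5},{p3,p4},{p3,p5},{p4,p5},{p2,p3,p4},{p3,p4,p5}}
  V12={{p3},{p2,p3},{p3,p4},{p3,p5},{p2,p3,p4},{p3,p4,p5}} V13={{p3,p4},{p3,p5},{p2,p3,p4},{p3,p4,p5}} V23={{p4},{p1,p2},{p1,p4},{p2,p4},{p2,p5},{p3,p4},{p3,p5},{p4,p5},{p2,p3,p4},{p3,p4,p5}}
  V123={{p3,p4},{p3,p5},{p2,p3,p4},{p3,p4,p5}}
components per intersection:
  V1: {{p3},{p2,p3},{p3,p4},{p3,p5},{p2,p3,p4},{p3,p4,p5}}
  V2: {{p2},{p3},{p4},{p1,p2},{p1,p4},{p2,p3},{p2,p4},{p2,p5},{p3,p4},{p3,p5},{p4,p5},{p2,p3,p4},{p3,p4,p5}}
  V3: {{p1},{p4},{p5},{p1,p2},{p1,p4},{p1,p5},{p2,p4},{p2,p5},{p3,p4},{p3,p5},{p4,p5},{p2,p3,p4},{p3,p4,p5}}
  V12: {{p3},{p2,p3},{p3,p4},{p3,p5},{p2,p3,p4},{p3,p4,p5}}
  V13: {{p3,p4},{p3,p5},{p2,p3,p4},{p3,p4,p5}}
  V23: {{p4},{p1,p4},{p2,p4},{p3,p4},{p3,p5},{p4,p5},{p2,p3,p4},{p3,p4,p5}} {{p1,p2}} {{p2,p5}}
  V123: {{p3,p4},{p3,p5},{p2,p3,p4},{p3,p4,p5}}
C dims 3,5,1; δ0: rk 2, SNF 1^2; δ1: rk 1, SNF 1^1
degree 0: 3−2−0 = 1 → Ȟ^0 ≅ Z
degree 1: 5−1−2 = 2 → Ȟ^1 ≅ Z^2
degree 2: 1−0−1 = 0 → Ȟ^2 ≅ 0

Ȟ^0 = Z,  Ȟ^1 = Z^2,  Ȟ^2 = 0


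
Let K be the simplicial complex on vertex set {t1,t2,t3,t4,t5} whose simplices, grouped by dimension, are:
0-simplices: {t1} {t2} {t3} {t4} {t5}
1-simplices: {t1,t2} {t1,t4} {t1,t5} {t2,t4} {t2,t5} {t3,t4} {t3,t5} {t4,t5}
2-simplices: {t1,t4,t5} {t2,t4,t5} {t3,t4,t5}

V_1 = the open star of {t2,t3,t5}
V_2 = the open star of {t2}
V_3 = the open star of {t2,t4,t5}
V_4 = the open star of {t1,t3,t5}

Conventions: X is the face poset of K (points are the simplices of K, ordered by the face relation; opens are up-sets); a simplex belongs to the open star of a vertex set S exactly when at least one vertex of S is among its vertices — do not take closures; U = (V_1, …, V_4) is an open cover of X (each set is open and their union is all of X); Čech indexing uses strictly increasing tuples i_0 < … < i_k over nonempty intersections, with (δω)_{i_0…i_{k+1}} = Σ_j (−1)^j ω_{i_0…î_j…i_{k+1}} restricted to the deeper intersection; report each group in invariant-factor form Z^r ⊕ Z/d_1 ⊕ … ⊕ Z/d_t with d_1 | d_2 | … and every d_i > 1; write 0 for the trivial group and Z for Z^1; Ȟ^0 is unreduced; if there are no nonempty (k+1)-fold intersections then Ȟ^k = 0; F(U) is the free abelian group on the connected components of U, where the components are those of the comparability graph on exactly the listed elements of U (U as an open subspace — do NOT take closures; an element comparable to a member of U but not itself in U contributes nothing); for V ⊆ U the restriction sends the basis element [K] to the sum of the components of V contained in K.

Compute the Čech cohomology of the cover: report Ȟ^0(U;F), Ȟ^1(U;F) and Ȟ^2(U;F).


Ȟ^0 ≅ Z, Ȟ^1 ≅ Z, Ȟ^2 ≅ 0

nerve of the cover:
  V1={{t2},{t3},{t5},{t1,t2},{t1,t5},{t2,t4},{t2,t5},{t3,t4},{t3,t5},{t4,t5},{t1,t4,t5},{t2,t4,t5},{t3,t4,t5}} V2={{t2},{t1,t2},{t2,t4},{t2,t5},{t2,t4,t5}} V3={{t2},{t4},{t5},{t1,t2},{t1,t4},{t1,t5},{t2,t4},{t2,t5},{t3,t4},{t3,t5},{t4,t5},{t1,t4,t5},{t2,t4,t5},{t3,t4,t5}} V4={{t1},{t3},{t5},{t1,t2},{t1,t4},{t1,t5},{t2,t5},{t3,t4},{t3,t5},{t4,t5},{t1,t4,t5},{t2,t4,t5},{t3,t4,t5}}
  V12={{t2},{t1,t2},{t2,t4},{t2,t5},{t2,t4,t5}} V13={{t2},{t5},{t1,t2},{t1,t5},{t2,t4},{t2,t5},{t3,t4},{t3,t5},{t4,t5},{t1,t4,t5},{t2,t4,t5},{t3,t4,t5}} V14={{t3},{t5},{t1,t2},{t1,t5},{t2,t5},{t3,t4},{t3,t5},{t4,t5},{t1,t4,t5},{t2,t4,t5},{t3,t4,t5}} V23={{t2},{t1,t2},{t2,t4},{t2,t5},{t2,t4,t5}} V24={{t1,t2},{t2,t5},{t2,t4,t5}} V34={{t5},{t1,t2},{t1,t4},{t1,t5},{t2,t5},{t3,t4},{t3,t5},{t4,t5},{t1,t4,t5},{t2,t4,t5},{t3,t4,t5}}
  V123={{t2},{t1,t2},{t2,t4},{t2,t5},{t2,t4,t5}} V124={{t1,t2},{t2,t5},{t2,t4,t5}} V134={{t5},{t1,t2},{t1,t5},{t2,t5},{t3,t4},{t3,t5},{t4,t5},{t1,t4,t5},{t2,t4,t5},{t3,t4,t5}} V234={{t1,t2},{t2,t5},{t2,t4,t5}}
  V1234={{t1,t2},{t2,t5},{t2,t4,t5}}
components per intersection:
  V1: {{t2},{t3},{t5},{t1,t2},{t1,t5},{t2,t4},{t2,t5},{t3,t4},{t3,t5},{t4,t5},{t1,t4,t5},{t2,t4,t5},{t3,t4,t5}}
  V2: {{t2},{t1,t2},{t2,t4},{t2,t5},{t2,t4,t5}}
  V3: {{t2},{t4},{t5},{t1,t2},{t1,t4},{t1,t5},{t2,t4},{t2,t5},{t3,t4},{t3,t5},{t4,t5},{t1,t4,t5},{t2,t4,t5},{t3,t4,t5}}
  V4: {{t1},{t3},{t5},{t1,t2},{t1,t4},{t1,t5},{t2,t5},{t3,t4},{t3,t5},{t4,t5},{t1,t4,t5},{t2,t4,t5},{t3,t4,t5}}
  V12: {{t2},{t1,t2},{t2,t4},{t2,t5},{t2,t4,t5}}
  V13: {{t2},{t5},{t1,t2},{t1,t5},{t2,t4},{t2,t5},{t3,t4},{t3,t5},{t4,t5},{t1,t4,t5},{t2,t4,t5},{t3,t4,t5}}
  V14: {{t3},{t5},{t1,t5},{t2,t5},{t3,t4},{t3,t5},{t4,t5},{t1,t4,t5},{t2,t4,t5},{t3,t4,t5}} {{t1,t2}}
  V23: {{t2},{t1,t2},{t2,t4},{t2,t5},{t2,t4,t5}}
  V24: {{t1,t2}} {{t2,t5},{t2,t4,t5}}
  V34: {{t5},{t1,t4},{t1,t5},{t2,t5},{t3,t4},{t3,t5},{t4,t5},{t1,t4,t5},{t2,t4,t5},{t3,t4,t5}} {{t1,t2}}
  V123: {{t2},{t1,t2},{t2,t4},{t2,t5},{t2,t4,t5}}
  V124: {{t1,t2}} {{t2,t5},{t2,t4,t5}}
  V134: {{t5},{t1,t5},{t2,t5},{t3,t4},{t3,t5},{t4,t5},{t1,t4,t5},{t2,t4,t5},{t3,t4,t5}} {{t1,t2}}
  V234: {{t1,t2}} {{t2,t5},{t2,t4,t5}}
  V1234: {{t1,t2}} {{t2,t5},{t2,t4,t5}}
C dims 4,9,7,2; δ0: rk 3, SNF 1^3; δ1: rk 5, SNF 1^5; δ2: rk 2, SNF 1^2
Ȟ^0 = (4 − 3) − 0 = 1, so Ȟ^0 ≅ Z
Ȟ^1 = (9 − 5) − 3 = 1, so Ȟ^1 ≅ Z
Ȟ^2 = (7 − 2) − 5 = 0, so Ȟ^2 ≅ 0


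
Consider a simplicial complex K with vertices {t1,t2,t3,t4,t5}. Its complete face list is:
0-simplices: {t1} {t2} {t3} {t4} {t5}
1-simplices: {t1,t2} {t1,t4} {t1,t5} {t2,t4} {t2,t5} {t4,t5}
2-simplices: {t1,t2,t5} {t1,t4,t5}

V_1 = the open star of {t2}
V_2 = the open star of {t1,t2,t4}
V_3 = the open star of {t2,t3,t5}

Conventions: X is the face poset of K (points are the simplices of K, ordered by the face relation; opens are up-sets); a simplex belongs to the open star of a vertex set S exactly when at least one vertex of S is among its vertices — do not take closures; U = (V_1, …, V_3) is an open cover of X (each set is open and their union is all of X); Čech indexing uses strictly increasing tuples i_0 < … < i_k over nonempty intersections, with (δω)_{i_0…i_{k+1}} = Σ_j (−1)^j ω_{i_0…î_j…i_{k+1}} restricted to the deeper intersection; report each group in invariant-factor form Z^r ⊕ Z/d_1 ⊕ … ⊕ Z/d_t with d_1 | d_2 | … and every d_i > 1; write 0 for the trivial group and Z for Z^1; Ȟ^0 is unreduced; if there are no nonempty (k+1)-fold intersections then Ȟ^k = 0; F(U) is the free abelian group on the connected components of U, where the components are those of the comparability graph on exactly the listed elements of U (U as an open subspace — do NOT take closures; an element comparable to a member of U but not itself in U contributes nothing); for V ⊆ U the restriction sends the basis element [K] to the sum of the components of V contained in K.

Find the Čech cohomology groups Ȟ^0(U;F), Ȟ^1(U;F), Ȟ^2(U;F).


nonempty intersections:
  V1={{t2},{t1,t2},{t2,t4},{t2,t5},{t1,t2,t5}} V2={{t1},{t2},{t4},{t1,t2},{t1,t4},{t1,t5},{t2,t4},{t2,t5},{t4,t5},{t1,t2,t5},{t1,t4,t5}} V3={{t2},{t3},{t5},{t1,t2},{t1,t5},{t2,t4},{t2,t5},{t4,t5},{t1,t2,t5},{t1,t4,t5}}
  V12={{t2},{t1,t2},{t2,t4},{t2,t5},{t1,t2,t5}} V13={{t2},{t1,t2},{t2,t4},{t2,t5},{t1,t2,t5}} V23={{t2},{t1,t2},{t1,t5},{t2,t4},{t2,t5},{t4,t5},{t1,t2,t5},{t1,t4,t5}}
  V123={{t2},{t1,t2},{t2,t4},{t2,t5},{t1,t2,t5}}
components per intersection:
  V1: {{t2},{t1,t2},{t2,t4},{t2,t5},{t1,t2,t5}}
  V2: {{t1},{t2},{t4},{t1,t2},{t1,t4},{t1,t5},{t2,t4},{t2,t5},{t4,t5},{t1,t2,t5},{t1,t4,t5}}
  V3: {{t2},{t5},{t1,t2},{t1,t5},{t2,t4},{t2,t5},{t4,t5},{t1,t2,t5},{t1,t4,t5}} {{t3}}
  V12: {{t2},{t1,t2},{t2,t4},{t2,t5},{t1,t2,t5}}
  V13: {{t2},{t1,t2},{t2,t4},{t2,t5},{t1,t2,t5}}
  V23: {{t2},{t1,t2},{t1,t5},{t2,t4},{t2,t5},{t4,t5},{t1,t2,t5},{t1,t4,t5}}
  V123: {{t2},{t1,t2},{t2,t4},{t2,t5},{t1,t2,t5}}
C dims 4,3,1; δ0: rk 2, SNF 1^2; δ1: rk 1, SNF 1^1
Ȟ^0: (4−2)−0=2 ⇒ Z^2
Ȟ^1: (3−1)−2=0 ⇒ 0
Ȟ^2: (1−0)−1=0 ⇒ 0

Ȟ^0 = Z^2, Ȟ^1 = 0, Ȟ^2 = 0
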